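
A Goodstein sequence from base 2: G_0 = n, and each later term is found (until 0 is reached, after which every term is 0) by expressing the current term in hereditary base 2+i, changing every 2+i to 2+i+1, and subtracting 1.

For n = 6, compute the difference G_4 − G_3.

43530

step 0: 6 = 2^2 + 2; sub 3 for 2: 3^3 + 3; = 30; G_1 = 30−1 = 29
step 1: 29 = 3^3 + 2; sub 4 for 3: 4^4 + 2; = 258; G_2 = 258−1 = 257
step 2: 257 = 4^4 + 1; sub 5 for 4: 5^5 + 1; = 3126; G_3 = 3126−1 = 3125
step 3: 3125 = 5^5; sub 6 for 5: 6^6; = 46656; G_4 = 46656−1 = 46655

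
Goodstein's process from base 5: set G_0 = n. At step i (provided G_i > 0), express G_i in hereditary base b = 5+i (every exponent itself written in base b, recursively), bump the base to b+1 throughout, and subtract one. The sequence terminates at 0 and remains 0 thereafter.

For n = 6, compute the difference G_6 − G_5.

-1

[0] 6 ≡ 5 + 1 (base 5). Lift 6: 7. −1: 6.
[1] 6 ≡ 6 (base 6). Lift 7: 7. −1: 6.
[2] 6 ≡ 6 (base 7). Lift 8: 6. −1: 5.
[3] 5 ≡ 5 (base 8). Lift 9: 5. −1: 4.
[4] 4 ≡ 4 (base 9). Lift 10: 4. −1: 3.
[5] 3 ≡ 3 (base 10). Lift 11: 3. −1: 2.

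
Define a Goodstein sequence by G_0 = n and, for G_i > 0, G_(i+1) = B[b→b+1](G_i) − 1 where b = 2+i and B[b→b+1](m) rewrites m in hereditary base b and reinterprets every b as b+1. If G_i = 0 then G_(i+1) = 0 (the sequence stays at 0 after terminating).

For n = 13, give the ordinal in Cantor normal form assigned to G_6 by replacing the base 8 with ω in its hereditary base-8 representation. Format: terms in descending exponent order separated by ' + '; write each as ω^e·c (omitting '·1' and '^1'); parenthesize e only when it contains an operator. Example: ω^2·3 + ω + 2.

ω^(ω + 1) + ω^3·3 + ω^2·3 + ω·2 + 7

G_0=13  [base 2] 2^(2 + 1) + 2^2 + 1  →[2↦3]→  3^(3 + 1) + 3^3 + 1 = 109  −1 ⇒ G_1=108
G_1=108  [base 3] 3^(3 + 1) + 3^3  →[3↦4]→  4^(4 + 1) + 4^4 = 1280  −1 ⇒ G_2=1279
G_2=1279  [base 4] 4^(4 + 1) + 3·4^3 + 3·4^2 + 3·4 + 3  →[4↦5]→  5^(5 + 1) + 3·5^3 + 3·5^2 + 3·5 + 3 = 16093  −1 ⇒ G_3=16092
G_3=16092  [base 5] 5^(5 + 1) + 3·5^3 + 3·5^2 + 3·5 + 2  →[5↦6]→  6^(6 + 1) + 3·6^3 + 3·6^2 + 3·6 + 2 = 280712  −1 ⇒ G_4=280711
G_4=280711  [base 6] 6^(6 + 1) + 3·6^3 + 3·6^2 + 3·6 + 1  →[6↦7]→  7^(7 + 1) + 3·7^3 + 3·7^2 + 3·7 + 1 = 5765999  −1 ⇒ G_5=5765998
G_5=5765998  [base 7] 7^(7 + 1) + 3·7^3 + 3·7^2 + 3·7  →[7↦8]→  8^(8 + 1) + 3·8^3 + 3·8^2 + 3·8 = 134219480  −1 ⇒ G_6=134219479
G_6=134219479  [base 8] 8^(8 + 1) + 3·8^3 + 3·8^2 + 2·8 + 7  →[8↦9]→  9^(9 + 1) + 3·9^3 + 3·9^2 + 2·9 + 7 = 3486786856  −1 ⇒ G_7=3486786855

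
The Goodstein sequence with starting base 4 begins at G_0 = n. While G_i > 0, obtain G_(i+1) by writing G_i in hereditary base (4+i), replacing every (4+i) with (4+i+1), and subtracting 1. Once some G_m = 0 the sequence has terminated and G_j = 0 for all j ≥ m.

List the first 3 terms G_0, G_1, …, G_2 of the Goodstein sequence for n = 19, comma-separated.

base 4: 19 = 4^2 + 3; at 5: 5^2 + 3 = 28; next = 27
base 5: 27 = 5^2 + 2; at 6: 6^2 + 2 = 38; next = 37

19, 27, 37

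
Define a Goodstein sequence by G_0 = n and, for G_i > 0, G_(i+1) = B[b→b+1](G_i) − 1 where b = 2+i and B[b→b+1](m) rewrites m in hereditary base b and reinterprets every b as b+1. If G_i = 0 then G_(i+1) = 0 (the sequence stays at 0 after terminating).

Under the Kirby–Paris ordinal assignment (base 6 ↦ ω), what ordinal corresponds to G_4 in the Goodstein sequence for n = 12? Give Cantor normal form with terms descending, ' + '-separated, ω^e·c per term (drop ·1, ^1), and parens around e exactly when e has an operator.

12 —HB2→ 2^(2 + 1) + 2^2 —bump→ 3^(3 + 1) + 3^3 = 108 —(−1)→ 107
107 —HB3→ 3^(3 + 1) + 2·3^2 + 2·3 + 2 —bump→ 4^(4 + 1) + 2·4^2 + 2·4 + 2 = 1066 —(−1)→ 1065
1065 —HB4→ 4^(4 + 1) + 2·4^2 + 2·4 + 1 —bump→ 5^(5 + 1) + 2·5^2 + 2·5 + 1 = 15686 —(−1)→ 15685
15685 —HB5→ 5^(5 + 1) + 2·5^2 + 2·5 —bump→ 6^(6 + 1) + 2·6^2 + 2·6 = 280020 —(−1)→ 280019
280019 —HB6→ 6^(6 + 1) + 2·6^2 + 6 + 5 —bump→ 7^(7 + 1) + 2·7^2 + 7 + 5 = 5764911 —(−1)→ 5764910

ω^(ω + 1) + ω^2·2 + ω + 5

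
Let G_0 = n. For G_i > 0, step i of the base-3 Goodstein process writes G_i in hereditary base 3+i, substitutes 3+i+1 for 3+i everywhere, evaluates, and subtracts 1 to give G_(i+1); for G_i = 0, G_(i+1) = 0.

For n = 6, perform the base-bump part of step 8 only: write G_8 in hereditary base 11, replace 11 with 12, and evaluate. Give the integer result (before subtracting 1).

(0) 6|_3 = 2·3 ↦ 2·4|_4 = 8 ⇒ 7
(1) 7|_4 = 4 + 3 ↦ 5 + 3|_5 = 8 ⇒ 7
(2) 7|_5 = 5 + 2 ↦ 6 + 2|_6 = 8 ⇒ 7
(3) 7|_6 = 6 + 1 ↦ 7 + 1|_7 = 8 ⇒ 7
(4) 7|_7 = 7 ↦ 8|_8 = 8 ⇒ 7
(5) 7|_8 = 7 ↦ 7|_9 = 7 ⇒ 6
(6) 6|_9 = 6 ↦ 6|_10 = 6 ⇒ 5
(7) 5|_10 = 5 ↦ 5|_11 = 5 ⇒ 4
(8) 4|_11 = 4 ↦ 4|_12 = 4 ⇒ 3

4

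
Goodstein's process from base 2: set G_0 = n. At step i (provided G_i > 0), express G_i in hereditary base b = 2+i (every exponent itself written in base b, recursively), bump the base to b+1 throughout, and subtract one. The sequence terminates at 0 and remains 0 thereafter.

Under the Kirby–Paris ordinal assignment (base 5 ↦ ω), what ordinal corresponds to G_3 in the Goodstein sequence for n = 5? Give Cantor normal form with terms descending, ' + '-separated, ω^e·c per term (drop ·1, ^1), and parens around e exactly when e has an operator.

base 2: 5 = 2^2 + 1; at 3: 3^3 + 1 = 28; next = 27
base 3: 27 = 3^3; at 4: 4^4 = 256; next = 255
base 4: 255 = 3·4^3 + 3·4^2 + 3·4 + 3; at 5: 3·5^3 + 3·5^2 + 3·5 + 3 = 468; next = 467

ω^3·3 + ω^2·3 + ω·3 + 2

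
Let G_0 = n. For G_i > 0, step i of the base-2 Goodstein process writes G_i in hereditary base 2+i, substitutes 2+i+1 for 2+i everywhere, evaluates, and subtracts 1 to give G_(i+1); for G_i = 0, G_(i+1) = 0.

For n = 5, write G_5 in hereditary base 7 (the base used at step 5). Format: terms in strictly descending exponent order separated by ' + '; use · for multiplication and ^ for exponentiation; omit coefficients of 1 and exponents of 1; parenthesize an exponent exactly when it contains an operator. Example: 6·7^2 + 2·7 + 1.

i=0: 5 = 2^2 + 1 (b=2); 2→3: 3^3 + 1 = 28; 28−1 = 27
i=1: 27 = 3^3 (b=3); 3→4: 4^4 = 256; 256−1 = 255
i=2: 255 = 3·4^3 + 3·4^2 + 3·4 + 3 (b=4); 4→5: 3·5^3 + 3·5^2 + 3·5 + 3 = 468; 468−1 = 467
i=3: 467 = 3·5^3 + 3·5^2 + 3·5 + 2 (b=5); 5→6: 3·6^3 + 3·6^2 + 3·6 + 2 = 776; 776−1 = 775
i=4: 775 = 3·6^3 + 3·6^2 + 3·6 + 1 (b=6); 6→7: 3·7^3 + 3·7^2 + 3·7 + 1 = 1198; 1198−1 = 1197
i=5: 1197 = 3·7^3 + 3·7^2 + 3·7 (b=7); 7→8: 3·8^3 + 3·8^2 + 3·8 = 1752; 1752−1 = 1751

3·7^3 + 3·7^2 + 3·7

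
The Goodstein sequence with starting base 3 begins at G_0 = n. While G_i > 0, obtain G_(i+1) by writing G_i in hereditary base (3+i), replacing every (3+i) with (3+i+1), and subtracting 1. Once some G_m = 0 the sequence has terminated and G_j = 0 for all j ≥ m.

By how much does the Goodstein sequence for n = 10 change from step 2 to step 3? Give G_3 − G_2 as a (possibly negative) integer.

base 3: 10 = 3^2 + 1; at 4: 4^2 + 1 = 17; next = 16
base 4: 16 = 4^2; at 5: 5^2 = 25; next = 24
base 5: 24 = 4·5 + 4; at 6: 4·6 + 4 = 28; next = 27

3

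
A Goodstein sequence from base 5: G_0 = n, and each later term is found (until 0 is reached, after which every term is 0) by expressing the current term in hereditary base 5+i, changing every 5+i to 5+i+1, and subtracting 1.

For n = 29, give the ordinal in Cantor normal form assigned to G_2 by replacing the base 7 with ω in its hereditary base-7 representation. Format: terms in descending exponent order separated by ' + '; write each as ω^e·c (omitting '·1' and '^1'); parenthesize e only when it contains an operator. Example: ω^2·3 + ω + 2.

ω^2 + 2

G_0 = 29. HB_5(29) = 5^2 + 4. Bump = 40. G_1 = 39.
G_1 = 39. HB_6(39) = 6^2 + 3. Bump = 52. G_2 = 51.
G_2 = 51. HB_7(51) = 7^2 + 2. Bump = 66. G_3 = 65.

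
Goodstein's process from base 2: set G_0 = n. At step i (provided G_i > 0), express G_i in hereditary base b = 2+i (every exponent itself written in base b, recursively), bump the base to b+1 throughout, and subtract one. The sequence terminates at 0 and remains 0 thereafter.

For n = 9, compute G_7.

1162263921

(0) 9|_2 = 2^(2 + 1) + 1 ↦ 3^(3 + 1) + 1|_3 = 82 ⇒ 81
(1) 81|_3 = 3^(3 + 1) ↦ 4^(4 + 1)|_4 = 1024 ⇒ 1023
(2) 1023|_4 = 3·4^4 + 3·4^3 + 3·4^2 + 3·4 + 3 ↦ 3·5^5 + 3·5^3 + 3·5^2 + 3·5 + 3|_5 = 9843 ⇒ 9842
(3) 9842|_5 = 3·5^5 + 3·5^3 + 3·5^2 + 3·5 + 2 ↦ 3·6^6 + 3·6^3 + 3·6^2 + 3·6 + 2|_6 = 140744 ⇒ 140743
(4) 140743|_6 = 3·6^6 + 3·6^3 + 3·6^2 + 3·6 + 1 ↦ 3·7^7 + 3·7^3 + 3·7^2 + 3·7 + 1|_7 = 2471827 ⇒ 2471826
(5) 2471826|_7 = 3·7^7 + 3·7^3 + 3·7^2 + 3·7 ↦ 3·8^8 + 3·8^3 + 3·8^2 + 3·8|_8 = 50333400 ⇒ 50333399
(6) 50333399|_8 = 3·8^8 + 3·8^3 + 3·8^2 + 2·8 + 7 ↦ 3·9^9 + 3·9^3 + 3·9^2 + 2·9 + 7|_9 = 1162263922 ⇒ 1162263921
(7) 1162263921|_9 = 3·9^9 + 3·9^3 + 3·9^2 + 2·9 + 6 ↦ 3·10^10 + 3·10^3 + 3·10^2 + 2·10 + 6|_10 = 30000003326 ⇒ 30000003325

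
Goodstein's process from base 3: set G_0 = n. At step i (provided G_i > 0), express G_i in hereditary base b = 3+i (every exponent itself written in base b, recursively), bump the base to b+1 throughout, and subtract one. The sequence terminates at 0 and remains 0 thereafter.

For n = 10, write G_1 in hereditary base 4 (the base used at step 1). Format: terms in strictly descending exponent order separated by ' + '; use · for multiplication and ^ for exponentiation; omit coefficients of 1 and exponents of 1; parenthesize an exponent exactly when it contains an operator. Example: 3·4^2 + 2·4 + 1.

10 —HB3→ 3^2 + 1 —bump→ 4^2 + 1 = 17 —(−1)→ 16
16 —HB4→ 4^2 —bump→ 5^2 = 25 —(−1)→ 24

4^2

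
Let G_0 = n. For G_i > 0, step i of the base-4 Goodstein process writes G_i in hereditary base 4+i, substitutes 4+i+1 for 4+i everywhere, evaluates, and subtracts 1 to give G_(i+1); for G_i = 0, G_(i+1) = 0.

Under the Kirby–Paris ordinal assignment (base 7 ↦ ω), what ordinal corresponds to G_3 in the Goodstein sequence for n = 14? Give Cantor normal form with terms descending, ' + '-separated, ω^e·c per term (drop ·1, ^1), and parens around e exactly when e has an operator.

G_0=14  [base 4] 3·4 + 2  →[4↦5]→  3·5 + 2 = 17  −1 ⇒ G_1=16
G_1=16  [base 5] 3·5 + 1  →[5↦6]→  3·6 + 1 = 19  −1 ⇒ G_2=18
G_2=18  [base 6] 3·6  →[6↦7]→  3·7 = 21  −1 ⇒ G_3=20
G_3=20  [base 7] 2·7 + 6  →[7↦8]→  2·8 + 6 = 22  −1 ⇒ G_4=21

ω·2 + 6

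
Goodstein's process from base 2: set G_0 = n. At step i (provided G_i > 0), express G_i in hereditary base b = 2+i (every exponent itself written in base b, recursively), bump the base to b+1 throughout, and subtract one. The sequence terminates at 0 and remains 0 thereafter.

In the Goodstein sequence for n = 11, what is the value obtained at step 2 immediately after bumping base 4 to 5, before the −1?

15628

11 —HB2→ 2^(2 + 1) + 2 + 1 —bump→ 3^(3 + 1) + 3 + 1 = 85 —(−1)→ 84
84 —HB3→ 3^(3 + 1) + 3 —bump→ 4^(4 + 1) + 4 = 1028 —(−1)→ 1027
1027 —HB4→ 4^(4 + 1) + 3 —bump→ 5^(5 + 1) + 3 = 15628 —(−1)→ 15627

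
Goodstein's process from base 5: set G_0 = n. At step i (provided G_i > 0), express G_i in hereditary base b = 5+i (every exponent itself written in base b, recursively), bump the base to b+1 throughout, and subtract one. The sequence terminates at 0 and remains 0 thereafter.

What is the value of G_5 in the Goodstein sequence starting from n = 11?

step 0: 11 = 2·5 + 1; sub 6 for 5: 2·6 + 1; = 13; G_1 = 13−1 = 12
step 1: 12 = 2·6; sub 7 for 6: 2·7; = 14; G_2 = 14−1 = 13
step 2: 13 = 7 + 6; sub 8 for 7: 8 + 6; = 14; G_3 = 14−1 = 13
step 3: 13 = 8 + 5; sub 9 for 8: 9 + 5; = 14; G_4 = 14−1 = 13
step 4: 13 = 9 + 4; sub 10 for 9: 10 + 4; = 14; G_5 = 14−1 = 13
step 5: 13 = 10 + 3; sub 11 for 10: 11 + 3; = 14; G_6 = 14−1 = 13

13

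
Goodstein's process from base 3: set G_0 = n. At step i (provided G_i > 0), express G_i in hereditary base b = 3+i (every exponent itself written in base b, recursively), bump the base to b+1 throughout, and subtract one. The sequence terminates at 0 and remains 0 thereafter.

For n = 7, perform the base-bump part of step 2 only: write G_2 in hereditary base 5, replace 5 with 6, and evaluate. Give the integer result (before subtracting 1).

10

[0] 7 ≡ 2·3 + 1 (base 3). Lift 4: 9. −1: 8.
[1] 8 ≡ 2·4 (base 4). Lift 5: 10. −1: 9.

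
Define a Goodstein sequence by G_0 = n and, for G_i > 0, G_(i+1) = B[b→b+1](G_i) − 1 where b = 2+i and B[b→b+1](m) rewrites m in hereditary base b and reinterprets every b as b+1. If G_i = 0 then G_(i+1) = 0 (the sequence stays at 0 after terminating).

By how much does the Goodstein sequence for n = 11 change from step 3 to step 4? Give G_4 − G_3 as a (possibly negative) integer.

base 2: 11 = 2^(2 + 1) + 2 + 1; at 3: 3^(3 + 1) + 3 + 1 = 85; next = 84
base 3: 84 = 3^(3 + 1) + 3; at 4: 4^(4 + 1) + 4 = 1028; next = 1027
base 4: 1027 = 4^(4 + 1) + 3; at 5: 5^(5 + 1) + 3 = 15628; next = 15627
base 5: 15627 = 5^(5 + 1) + 2; at 6: 6^(6 + 1) + 2 = 279938; next = 279937

264310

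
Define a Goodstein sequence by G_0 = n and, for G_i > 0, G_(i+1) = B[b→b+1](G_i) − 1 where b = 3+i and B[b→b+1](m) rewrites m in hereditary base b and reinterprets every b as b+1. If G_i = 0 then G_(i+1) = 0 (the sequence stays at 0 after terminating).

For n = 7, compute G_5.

7 —HB3→ 2·3 + 1 —bump→ 2·4 + 1 = 9 —(−1)→ 8
8 —HB4→ 2·4 —bump→ 2·5 = 10 —(−1)→ 9
9 —HB5→ 5 + 4 —bump→ 6 + 4 = 10 —(−1)→ 9
9 —HB6→ 6 + 3 —bump→ 7 + 3 = 10 —(−1)→ 9
9 —HB7→ 7 + 2 —bump→ 8 + 2 = 10 —(−1)→ 9

9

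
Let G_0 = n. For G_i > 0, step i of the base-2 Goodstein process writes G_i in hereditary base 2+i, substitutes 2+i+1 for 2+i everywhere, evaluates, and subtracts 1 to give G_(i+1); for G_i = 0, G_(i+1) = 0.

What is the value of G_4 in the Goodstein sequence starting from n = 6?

(0) 6|_2 = 2^2 + 2 ↦ 3^3 + 3|_3 = 30 ⇒ 29
(1) 29|_3 = 3^3 + 2 ↦ 4^4 + 2|_4 = 258 ⇒ 257
(2) 257|_4 = 4^4 + 1 ↦ 5^5 + 1|_5 = 3126 ⇒ 3125
(3) 3125|_5 = 5^5 ↦ 6^6|_6 = 46656 ⇒ 46655
(4) 46655|_6 = 5·6^5 + 5·6^4 + 5·6^3 + 5·6^2 + 5·6 + 5 ↦ 5·7^5 + 5·7^4 + 5·7^3 + 5·7^2 + 5·7 + 5|_7 = 98040 ⇒ 98039

46655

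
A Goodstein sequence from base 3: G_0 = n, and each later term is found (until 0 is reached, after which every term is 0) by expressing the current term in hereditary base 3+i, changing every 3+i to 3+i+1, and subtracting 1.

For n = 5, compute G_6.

G_0=5  [base 3] 3 + 2  →[3↦4]→  4 + 2 = 6  −1 ⇒ G_1=5
G_1=5  [base 4] 4 + 1  →[4↦5]→  5 + 1 = 6  −1 ⇒ G_2=5
G_2=5  [base 5] 5  →[5↦6]→  6 = 6  −1 ⇒ G_3=5
G_3=5  [base 6] 5  →[6↦7]→  5 = 5  −1 ⇒ G_4=4
G_4=4  [base 7] 4  →[7↦8]→  4 = 4  −1 ⇒ G_5=3
G_5=3  [base 8] 3  →[8↦9]→  3 = 3  −1 ⇒ G_6=2
G_6=2  [base 9] 2  →[9↦10]→  2 = 2  −1 ⇒ G_7=1

2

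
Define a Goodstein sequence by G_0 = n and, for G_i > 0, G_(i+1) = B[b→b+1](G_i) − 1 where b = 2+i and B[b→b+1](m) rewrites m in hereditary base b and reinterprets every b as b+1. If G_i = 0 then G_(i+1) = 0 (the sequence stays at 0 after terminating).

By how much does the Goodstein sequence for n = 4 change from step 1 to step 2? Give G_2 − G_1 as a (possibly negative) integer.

4 —HB2→ 2^2 —bump→ 3^3 = 27 —(−1)→ 26
26 —HB3→ 2·3^2 + 2·3 + 2 —bump→ 2·4^2 + 2·4 + 2 = 42 —(−1)→ 41

15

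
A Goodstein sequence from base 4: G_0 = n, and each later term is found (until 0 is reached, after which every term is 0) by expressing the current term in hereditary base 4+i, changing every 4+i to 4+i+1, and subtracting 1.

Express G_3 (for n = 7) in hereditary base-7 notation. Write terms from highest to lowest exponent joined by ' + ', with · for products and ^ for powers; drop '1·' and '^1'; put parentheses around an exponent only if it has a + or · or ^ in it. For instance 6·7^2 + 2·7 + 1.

7

G_0=7  [base 4] 4 + 3  →[4↦5]→  5 + 3 = 8  −1 ⇒ G_1=7
G_1=7  [base 5] 5 + 2  →[5↦6]→  6 + 2 = 8  −1 ⇒ G_2=7
G_2=7  [base 6] 6 + 1  →[6↦7]→  7 + 1 = 8  −1 ⇒ G_3=7
G_3=7  [base 7] 7  →[7↦8]→  8 = 8  −1 ⇒ G_4=7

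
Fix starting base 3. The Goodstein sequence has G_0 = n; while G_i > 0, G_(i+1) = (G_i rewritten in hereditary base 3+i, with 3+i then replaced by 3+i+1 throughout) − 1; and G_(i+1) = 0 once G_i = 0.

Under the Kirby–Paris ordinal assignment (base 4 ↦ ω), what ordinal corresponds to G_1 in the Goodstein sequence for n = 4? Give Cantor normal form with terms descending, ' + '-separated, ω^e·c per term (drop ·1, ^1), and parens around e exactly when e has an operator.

ω

i=0: 4 = 3 + 1 (b=3); 3→4: 4 + 1 = 5; 5−1 = 4
i=1: 4 = 4 (b=4); 4→5: 5 = 5; 5−1 = 4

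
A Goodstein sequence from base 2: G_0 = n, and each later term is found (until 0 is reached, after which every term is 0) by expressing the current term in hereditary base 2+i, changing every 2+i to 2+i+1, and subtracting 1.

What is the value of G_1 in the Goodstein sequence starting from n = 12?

G_0=12  [base 2] 2^(2 + 1) + 2^2  →[2↦3]→  3^(3 + 1) + 3^3 = 108  −1 ⇒ G_1=107
G_1=107  [base 3] 3^(3 + 1) + 2·3^2 + 2·3 + 2  →[3↦4]→  4^(4 + 1) + 2·4^2 + 2·4 + 2 = 1066  −1 ⇒ G_2=1065

107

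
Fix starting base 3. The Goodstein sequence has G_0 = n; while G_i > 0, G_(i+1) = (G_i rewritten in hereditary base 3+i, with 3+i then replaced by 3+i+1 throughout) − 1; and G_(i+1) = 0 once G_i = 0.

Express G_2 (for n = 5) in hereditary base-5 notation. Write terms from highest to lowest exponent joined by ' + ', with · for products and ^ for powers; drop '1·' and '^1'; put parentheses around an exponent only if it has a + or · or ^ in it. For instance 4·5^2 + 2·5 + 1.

5

[0] 5 ≡ 3 + 2 (base 3). Lift 4: 6. −1: 5.
[1] 5 ≡ 4 + 1 (base 4). Lift 5: 6. −1: 5.
[2] 5 ≡ 5 (base 5). Lift 6: 6. −1: 5.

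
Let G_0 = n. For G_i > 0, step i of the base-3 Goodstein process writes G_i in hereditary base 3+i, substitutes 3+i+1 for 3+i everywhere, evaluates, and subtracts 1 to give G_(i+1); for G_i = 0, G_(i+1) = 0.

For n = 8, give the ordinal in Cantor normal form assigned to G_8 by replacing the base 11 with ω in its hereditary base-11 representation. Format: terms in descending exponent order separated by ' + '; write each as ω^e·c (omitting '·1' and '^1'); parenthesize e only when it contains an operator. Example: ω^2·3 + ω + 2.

ω

[0] 8 ≡ 2·3 + 2 (base 3). Lift 4: 10. −1: 9.
[1] 9 ≡ 2·4 + 1 (base 4). Lift 5: 11. −1: 10.
[2] 10 ≡ 2·5 (base 5). Lift 6: 12. −1: 11.
[3] 11 ≡ 6 + 5 (base 6). Lift 7: 12. −1: 11.
[4] 11 ≡ 7 + 4 (base 7). Lift 8: 12. −1: 11.
[5] 11 ≡ 8 + 3 (base 8). Lift 9: 12. −1: 11.
[6] 11 ≡ 9 + 2 (base 9). Lift 10: 12. −1: 11.
[7] 11 ≡ 10 + 1 (base 10). Lift 11: 12. −1: 11.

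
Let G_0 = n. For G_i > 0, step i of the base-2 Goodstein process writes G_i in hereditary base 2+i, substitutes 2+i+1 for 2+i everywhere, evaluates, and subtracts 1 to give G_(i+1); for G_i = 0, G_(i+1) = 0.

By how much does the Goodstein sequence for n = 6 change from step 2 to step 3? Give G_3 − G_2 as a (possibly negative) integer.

(0) 6|_2 = 2^2 + 2 ↦ 3^3 + 3|_3 = 30 ⇒ 29
(1) 29|_3 = 3^3 + 2 ↦ 4^4 + 2|_4 = 258 ⇒ 257
(2) 257|_4 = 4^4 + 1 ↦ 5^5 + 1|_5 = 3126 ⇒ 3125

2868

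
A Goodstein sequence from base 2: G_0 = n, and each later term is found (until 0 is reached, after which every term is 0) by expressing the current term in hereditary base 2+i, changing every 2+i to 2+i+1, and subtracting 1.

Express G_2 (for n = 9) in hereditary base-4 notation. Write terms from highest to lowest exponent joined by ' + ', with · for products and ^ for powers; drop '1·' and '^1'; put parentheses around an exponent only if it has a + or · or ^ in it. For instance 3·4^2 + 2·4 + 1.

3·4^4 + 3·4^3 + 3·4^2 + 3·4 + 3

base 2: 9 = 2^(2 + 1) + 1; at 3: 3^(3 + 1) + 1 = 82; next = 81
base 3: 81 = 3^(3 + 1); at 4: 4^(4 + 1) = 1024; next = 1023
base 4: 1023 = 3·4^4 + 3·4^3 + 3·4^2 + 3·4 + 3; at 5: 3·5^5 + 3·5^3 + 3·5^2 + 3·5 + 3 = 9843; next = 9842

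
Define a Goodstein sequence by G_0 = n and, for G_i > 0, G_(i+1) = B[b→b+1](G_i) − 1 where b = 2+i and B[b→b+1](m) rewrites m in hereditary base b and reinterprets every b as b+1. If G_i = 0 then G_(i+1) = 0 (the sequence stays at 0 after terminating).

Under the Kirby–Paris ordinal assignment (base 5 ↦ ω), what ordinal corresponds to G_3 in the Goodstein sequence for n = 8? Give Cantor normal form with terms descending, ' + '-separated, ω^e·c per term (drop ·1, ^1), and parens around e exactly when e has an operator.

ω^ω·2 + ω^2·2 + ω·2

step 0: 8 = 2^(2 + 1); sub 3 for 2: 3^(3 + 1); = 81; G_1 = 81−1 = 80
step 1: 80 = 2·3^3 + 2·3^2 + 2·3 + 2; sub 4 for 3: 2·4^4 + 2·4^2 + 2·4 + 2; = 554; G_2 = 554−1 = 553
step 2: 553 = 2·4^4 + 2·4^2 + 2·4 + 1; sub 5 for 4: 2·5^5 + 2·5^2 + 2·5 + 1; = 6311; G_3 = 6311−1 = 6310
step 3: 6310 = 2·5^5 + 2·5^2 + 2·5; sub 6 for 5: 2·6^6 + 2·6^2 + 2·6; = 93396; G_4 = 93396−1 = 93395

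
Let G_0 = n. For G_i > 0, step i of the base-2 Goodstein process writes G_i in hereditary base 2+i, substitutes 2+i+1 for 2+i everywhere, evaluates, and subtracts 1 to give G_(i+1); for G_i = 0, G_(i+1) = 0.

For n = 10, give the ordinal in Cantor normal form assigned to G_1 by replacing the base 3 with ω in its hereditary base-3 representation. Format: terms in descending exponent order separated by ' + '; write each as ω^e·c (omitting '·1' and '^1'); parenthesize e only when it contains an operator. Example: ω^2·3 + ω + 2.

[0] 10 ≡ 2^(2 + 1) + 2 (base 2). Lift 3: 84. −1: 83.
[1] 83 ≡ 3^(3 + 1) + 2 (base 3). Lift 4: 1026. −1: 1025.

ω^(ω + 1) + 2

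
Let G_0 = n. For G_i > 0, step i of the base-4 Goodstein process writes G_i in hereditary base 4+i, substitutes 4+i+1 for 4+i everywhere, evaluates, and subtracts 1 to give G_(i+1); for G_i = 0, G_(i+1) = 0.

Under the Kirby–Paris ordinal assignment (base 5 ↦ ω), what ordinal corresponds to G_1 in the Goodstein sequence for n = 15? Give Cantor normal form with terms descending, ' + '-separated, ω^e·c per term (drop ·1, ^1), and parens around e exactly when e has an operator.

step 0: 15 = 3·4 + 3; sub 5 for 4: 3·5 + 3; = 18; G_1 = 18−1 = 17
step 1: 17 = 3·5 + 2; sub 6 for 5: 3·6 + 2; = 20; G_2 = 20−1 = 19

ω·3 + 2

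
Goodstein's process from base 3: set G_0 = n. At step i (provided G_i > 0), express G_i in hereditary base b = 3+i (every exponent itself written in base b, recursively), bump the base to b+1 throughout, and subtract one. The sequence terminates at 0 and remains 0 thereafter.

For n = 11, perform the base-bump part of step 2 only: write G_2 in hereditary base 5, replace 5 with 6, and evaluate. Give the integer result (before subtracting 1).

36

11 —HB3→ 3^2 + 2 —bump→ 4^2 + 2 = 18 —(−1)→ 17
17 —HB4→ 4^2 + 1 —bump→ 5^2 + 1 = 26 —(−1)→ 25
25 —HB5→ 5^2 —bump→ 6^2 = 36 —(−1)→ 35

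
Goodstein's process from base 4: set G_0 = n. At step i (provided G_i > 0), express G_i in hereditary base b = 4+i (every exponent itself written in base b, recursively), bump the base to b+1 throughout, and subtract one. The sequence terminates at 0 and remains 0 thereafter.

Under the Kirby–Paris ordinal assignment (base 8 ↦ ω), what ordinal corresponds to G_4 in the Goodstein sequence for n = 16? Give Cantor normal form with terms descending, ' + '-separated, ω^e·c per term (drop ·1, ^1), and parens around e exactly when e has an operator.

ω·4 + 1

[0] 16 ≡ 4^2 (base 4). Lift 5: 25. −1: 24.
[1] 24 ≡ 4·5 + 4 (base 5). Lift 6: 28. −1: 27.
[2] 27 ≡ 4·6 + 3 (base 6). Lift 7: 31. −1: 30.
[3] 30 ≡ 4·7 + 2 (base 7). Lift 8: 34. −1: 33.
[4] 33 ≡ 4·8 + 1 (base 8). Lift 9: 37. −1: 36.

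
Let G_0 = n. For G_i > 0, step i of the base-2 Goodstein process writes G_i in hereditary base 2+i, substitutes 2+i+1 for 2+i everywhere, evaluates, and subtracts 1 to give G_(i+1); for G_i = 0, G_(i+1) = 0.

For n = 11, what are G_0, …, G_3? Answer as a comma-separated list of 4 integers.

11, 84, 1027, 15627

G_0=11  [base 2] 2^(2 + 1) + 2 + 1  →[2↦3]→  3^(3 + 1) + 3 + 1 = 85  −1 ⇒ G_1=84
G_1=84  [base 3] 3^(3 + 1) + 3  →[3↦4]→  4^(4 + 1) + 4 = 1028  −1 ⇒ G_2=1027
G_2=1027  [base 4] 4^(4 + 1) + 3  →[4↦5]→  5^(5 + 1) + 3 = 15628  −1 ⇒ G_3=15627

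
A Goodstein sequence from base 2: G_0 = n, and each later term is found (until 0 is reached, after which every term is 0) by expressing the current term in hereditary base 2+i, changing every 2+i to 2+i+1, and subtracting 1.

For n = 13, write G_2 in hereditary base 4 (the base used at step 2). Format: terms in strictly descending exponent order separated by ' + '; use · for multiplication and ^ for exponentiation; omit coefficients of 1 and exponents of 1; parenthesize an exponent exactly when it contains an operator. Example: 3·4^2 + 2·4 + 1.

4^(4 + 1) + 3·4^3 + 3·4^2 + 3·4 + 3

13 —HB2→ 2^(2 + 1) + 2^2 + 1 —bump→ 3^(3 + 1) + 3^3 + 1 = 109 —(−1)→ 108
108 —HB3→ 3^(3 + 1) + 3^3 —bump→ 4^(4 + 1) + 4^4 = 1280 —(−1)→ 1279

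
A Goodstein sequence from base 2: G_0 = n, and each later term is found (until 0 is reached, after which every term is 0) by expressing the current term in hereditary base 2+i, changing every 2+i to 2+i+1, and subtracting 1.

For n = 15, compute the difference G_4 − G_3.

G_0=15  [base 2] 2^(2 + 1) + 2^2 + 2 + 1  →[2↦3]→  3^(3 + 1) + 3^3 + 3 + 1 = 112  −1 ⇒ G_1=111
G_1=111  [base 3] 3^(3 + 1) + 3^3 + 3  →[3↦4]→  4^(4 + 1) + 4^4 + 4 = 1284  −1 ⇒ G_2=1283
G_2=1283  [base 4] 4^(4 + 1) + 4^4 + 3  →[4↦5]→  5^(5 + 1) + 5^5 + 3 = 18753  −1 ⇒ G_3=18752
G_3=18752  [base 5] 5^(5 + 1) + 5^5 + 2  →[5↦6]→  6^(6 + 1) + 6^6 + 2 = 326594  −1 ⇒ G_4=326593

307841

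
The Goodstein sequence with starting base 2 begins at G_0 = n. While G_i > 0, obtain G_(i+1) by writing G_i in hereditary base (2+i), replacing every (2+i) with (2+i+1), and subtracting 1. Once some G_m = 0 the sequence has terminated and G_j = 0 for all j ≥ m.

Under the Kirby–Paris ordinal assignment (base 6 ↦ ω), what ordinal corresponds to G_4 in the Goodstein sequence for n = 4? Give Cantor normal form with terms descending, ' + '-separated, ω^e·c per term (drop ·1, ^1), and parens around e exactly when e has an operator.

G_0 = 4. HB_2(4) = 2^2. Bump = 27. G_1 = 26.
G_1 = 26. HB_3(26) = 2·3^2 + 2·3 + 2. Bump = 42. G_2 = 41.
G_2 = 41. HB_4(41) = 2·4^2 + 2·4 + 1. Bump = 61. G_3 = 60.
G_3 = 60. HB_5(60) = 2·5^2 + 2·5. Bump = 84. G_4 = 83.

ω^2·2 + ω + 5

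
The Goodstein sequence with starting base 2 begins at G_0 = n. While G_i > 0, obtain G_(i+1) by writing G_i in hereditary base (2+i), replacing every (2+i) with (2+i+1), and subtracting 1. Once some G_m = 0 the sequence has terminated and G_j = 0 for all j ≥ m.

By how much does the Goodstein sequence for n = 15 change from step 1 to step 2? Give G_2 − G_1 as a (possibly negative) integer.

[0] 15 ≡ 2^(2 + 1) + 2^2 + 2 + 1 (base 2). Lift 3: 112. −1: 111.
[1] 111 ≡ 3^(3 + 1) + 3^3 + 3 (base 3). Lift 4: 1284. −1: 1283.

1172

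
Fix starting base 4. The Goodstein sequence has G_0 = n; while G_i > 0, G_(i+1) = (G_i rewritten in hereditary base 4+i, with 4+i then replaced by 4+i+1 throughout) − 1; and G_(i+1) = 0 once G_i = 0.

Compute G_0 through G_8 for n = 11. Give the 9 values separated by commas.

base 4: 11 = 2·4 + 3; at 5: 2·5 + 3 = 13; next = 12
base 5: 12 = 2·5 + 2; at 6: 2·6 + 2 = 14; next = 13
base 6: 13 = 2·6 + 1; at 7: 2·7 + 1 = 15; next = 14
base 7: 14 = 2·7; at 8: 2·8 = 16; next = 15
base 8: 15 = 8 + 7; at 9: 9 + 7 = 16; next = 15
base 9: 15 = 9 + 6; at 10: 10 + 6 = 16; next = 15
base 10: 15 = 10 + 5; at 11: 11 + 5 = 16; next = 15
base 11: 15 = 11 + 4; at 12: 12 + 4 = 16; next = 15

11, 12, 13, 14, 15, 15, 15, 15, 15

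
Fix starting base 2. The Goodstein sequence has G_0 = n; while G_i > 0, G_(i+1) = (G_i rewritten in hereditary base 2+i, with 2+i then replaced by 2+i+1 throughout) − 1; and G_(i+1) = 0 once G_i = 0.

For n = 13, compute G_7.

3486786855

G_0=13  [base 2] 2^(2 + 1) + 2^2 + 1  →[2↦3]→  3^(3 + 1) + 3^3 + 1 = 109  −1 ⇒ G_1=108
G_1=108  [base 3] 3^(3 + 1) + 3^3  →[3↦4]→  4^(4 + 1) + 4^4 = 1280  −1 ⇒ G_2=1279
G_2=1279  [base 4] 4^(4 + 1) + 3·4^3 + 3·4^2 + 3·4 + 3  →[4↦5]→  5^(5 + 1) + 3·5^3 + 3·5^2 + 3·5 + 3 = 16093  −1 ⇒ G_3=16092
G_3=16092  [base 5] 5^(5 + 1) + 3·5^3 + 3·5^2 + 3·5 + 2  →[5↦6]→  6^(6 + 1) + 3·6^3 + 3·6^2 + 3·6 + 2 = 280712  −1 ⇒ G_4=280711
G_4=280711  [base 6] 6^(6 + 1) + 3·6^3 + 3·6^2 + 3·6 + 1  →[6↦7]→  7^(7 + 1) + 3·7^3 + 3·7^2 + 3·7 + 1 = 5765999  −1 ⇒ G_5=5765998
G_5=5765998  [base 7] 7^(7 + 1) + 3·7^3 + 3·7^2 + 3·7  →[7↦8]→  8^(8 + 1) + 3·8^3 + 3·8^2 + 3·8 = 134219480  −1 ⇒ G_6=134219479
G_6=134219479  [base 8] 8^(8 + 1) + 3·8^3 + 3·8^2 + 2·8 + 7  →[8↦9]→  9^(9 + 1) + 3·9^3 + 3·9^2 + 2·9 + 7 = 3486786856  −1 ⇒ G_7=3486786855
G_7=3486786855  [base 9] 9^(9 + 1) + 3·9^3 + 3·9^2 + 2·9 + 6  →[9↦10]→  10^(10 + 1) + 3·10^3 + 3·10^2 + 2·10 + 6 = 100000003326  −1 ⇒ G_8=100000003325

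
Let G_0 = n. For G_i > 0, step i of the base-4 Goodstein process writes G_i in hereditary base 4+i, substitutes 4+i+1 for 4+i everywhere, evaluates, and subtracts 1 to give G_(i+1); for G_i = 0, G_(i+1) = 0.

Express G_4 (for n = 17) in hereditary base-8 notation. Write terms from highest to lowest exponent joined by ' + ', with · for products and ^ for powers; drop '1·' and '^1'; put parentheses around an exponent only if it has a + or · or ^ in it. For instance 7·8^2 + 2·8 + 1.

(0) 17|_4 = 4^2 + 1 ↦ 5^2 + 1|_5 = 26 ⇒ 25
(1) 25|_5 = 5^2 ↦ 6^2|_6 = 36 ⇒ 35
(2) 35|_6 = 5·6 + 5 ↦ 5·7 + 5|_7 = 40 ⇒ 39
(3) 39|_7 = 5·7 + 4 ↦ 5·8 + 4|_8 = 44 ⇒ 43
(4) 43|_8 = 5·8 + 3 ↦ 5·9 + 3|_9 = 48 ⇒ 47

5·8 + 3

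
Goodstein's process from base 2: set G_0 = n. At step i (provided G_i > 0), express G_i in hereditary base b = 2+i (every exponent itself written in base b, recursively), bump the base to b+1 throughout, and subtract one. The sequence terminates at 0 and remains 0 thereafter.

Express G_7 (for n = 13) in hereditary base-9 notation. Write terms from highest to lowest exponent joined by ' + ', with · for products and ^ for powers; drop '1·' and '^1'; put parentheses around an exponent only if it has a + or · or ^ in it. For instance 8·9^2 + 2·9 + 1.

base 2: 13 = 2^(2 + 1) + 2^2 + 1; at 3: 3^(3 + 1) + 3^3 + 1 = 109; next = 108
base 3: 108 = 3^(3 + 1) + 3^3; at 4: 4^(4 + 1) + 4^4 = 1280; next = 1279
base 4: 1279 = 4^(4 + 1) + 3·4^3 + 3·4^2 + 3·4 + 3; at 5: 5^(5 + 1) + 3·5^3 + 3·5^2 + 3·5 + 3 = 16093; next = 16092
base 5: 16092 = 5^(5 + 1) + 3·5^3 + 3·5^2 + 3·5 + 2; at 6: 6^(6 + 1) + 3·6^3 + 3·6^2 + 3·6 + 2 = 280712; next = 280711
base 6: 280711 = 6^(6 + 1) + 3·6^3 + 3·6^2 + 3·6 + 1; at 7: 7^(7 + 1) + 3·7^3 + 3·7^2 + 3·7 + 1 = 5765999; next = 5765998
base 7: 5765998 = 7^(7 + 1) + 3·7^3 + 3·7^2 + 3·7; at 8: 8^(8 + 1) + 3·8^3 + 3·8^2 + 3·8 = 134219480; next = 134219479
base 8: 134219479 = 8^(8 + 1) + 3·8^3 + 3·8^2 + 2·8 + 7; at 9: 9^(9 + 1) + 3·9^3 + 3·9^2 + 2·9 + 7 = 3486786856; next = 3486786855

9^(9 + 1) + 3·9^3 + 3·9^2 + 2·9 + 6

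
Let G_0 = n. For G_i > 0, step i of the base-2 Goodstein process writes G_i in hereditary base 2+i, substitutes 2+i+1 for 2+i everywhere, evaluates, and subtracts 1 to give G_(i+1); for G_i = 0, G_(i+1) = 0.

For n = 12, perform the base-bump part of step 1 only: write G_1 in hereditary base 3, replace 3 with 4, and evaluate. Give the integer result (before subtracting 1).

1066

G_0 = 12. HB_2(12) = 2^(2 + 1) + 2^2. Bump = 108. G_1 = 107.
G_1 = 107. HB_3(107) = 3^(3 + 1) + 2·3^2 + 2·3 + 2. Bump = 1066. G_2 = 1065.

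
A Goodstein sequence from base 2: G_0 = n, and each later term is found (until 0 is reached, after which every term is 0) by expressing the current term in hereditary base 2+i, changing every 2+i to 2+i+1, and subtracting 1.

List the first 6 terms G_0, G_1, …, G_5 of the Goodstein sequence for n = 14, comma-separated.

(0) 14|_2 = 2^(2 + 1) + 2^2 + 2 ↦ 3^(3 + 1) + 3^3 + 3|_3 = 111 ⇒ 110
(1) 110|_3 = 3^(3 + 1) + 3^3 + 2 ↦ 4^(4 + 1) + 4^4 + 2|_4 = 1282 ⇒ 1281
(2) 1281|_4 = 4^(4 + 1) + 4^4 + 1 ↦ 5^(5 + 1) + 5^5 + 1|_5 = 18751 ⇒ 18750
(3) 18750|_5 = 5^(5 + 1) + 5^5 ↦ 6^(6 + 1) + 6^6|_6 = 326592 ⇒ 326591
(4) 326591|_6 = 6^(6 + 1) + 5·6^5 + 5·6^4 + 5·6^3 + 5·6^2 + 5·6 + 5 ↦ 7^(7 + 1) + 5·7^5 + 5·7^4 + 5·7^3 + 5·7^2 + 5·7 + 5|_7 = 5862841 ⇒ 5862840

14, 110, 1281, 18750, 326591, 5862840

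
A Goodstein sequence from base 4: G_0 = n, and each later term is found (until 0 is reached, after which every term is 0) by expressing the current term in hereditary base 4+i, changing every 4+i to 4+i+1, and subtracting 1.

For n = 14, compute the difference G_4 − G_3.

1

[0] 14 ≡ 3·4 + 2 (base 4). Lift 5: 17. −1: 16.
[1] 16 ≡ 3·5 + 1 (base 5). Lift 6: 19. −1: 18.
[2] 18 ≡ 3·6 (base 6). Lift 7: 21. −1: 20.
[3] 20 ≡ 2·7 + 6 (base 7). Lift 8: 22. −1: 21.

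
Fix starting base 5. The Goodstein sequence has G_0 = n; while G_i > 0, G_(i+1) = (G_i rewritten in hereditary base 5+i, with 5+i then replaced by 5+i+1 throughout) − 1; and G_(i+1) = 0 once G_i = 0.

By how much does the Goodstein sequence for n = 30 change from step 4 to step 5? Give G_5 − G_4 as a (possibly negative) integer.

i=0: 30 = 5^2 + 5 (b=5); 5→6: 6^2 + 6 = 42; 42−1 = 41
i=1: 41 = 6^2 + 5 (b=6); 6→7: 7^2 + 5 = 54; 54−1 = 53
i=2: 53 = 7^2 + 4 (b=7); 7→8: 8^2 + 4 = 68; 68−1 = 67
i=3: 67 = 8^2 + 3 (b=8); 8→9: 9^2 + 3 = 84; 84−1 = 83
i=4: 83 = 9^2 + 2 (b=9); 9→10: 10^2 + 2 = 102; 102−1 = 101

18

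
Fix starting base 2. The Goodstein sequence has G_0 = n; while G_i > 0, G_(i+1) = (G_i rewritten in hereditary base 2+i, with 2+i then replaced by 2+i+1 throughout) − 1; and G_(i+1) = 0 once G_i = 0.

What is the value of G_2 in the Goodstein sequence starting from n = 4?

41

step 0: 4 = 2^2; sub 3 for 2: 3^3; = 27; G_1 = 27−1 = 26
step 1: 26 = 2·3^2 + 2·3 + 2; sub 4 for 3: 2·4^2 + 2·4 + 2; = 42; G_2 = 42−1 = 41
step 2: 41 = 2·4^2 + 2·4 + 1; sub 5 for 4: 2·5^2 + 2·5 + 1; = 61; G_3 = 61−1 = 60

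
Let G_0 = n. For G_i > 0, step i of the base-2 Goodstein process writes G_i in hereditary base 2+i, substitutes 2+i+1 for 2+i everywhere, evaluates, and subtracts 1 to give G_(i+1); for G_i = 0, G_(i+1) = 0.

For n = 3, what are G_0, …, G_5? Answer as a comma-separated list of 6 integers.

G_0=3  [base 2] 2 + 1  →[2↦3]→  3 + 1 = 4  −1 ⇒ G_1=3
G_1=3  [base 3] 3  →[3↦4]→  4 = 4  −1 ⇒ G_2=3
G_2=3  [base 4] 3  →[4↦5]→  3 = 3  −1 ⇒ G_3=2
G_3=2  [base 5] 2  →[5↦6]→  2 = 2  −1 ⇒ G_4=1
G_4=1  [base 6] 1  →[6↦7]→  1 = 1  −1 ⇒ G_5=0

3, 3, 3, 2, 1, 0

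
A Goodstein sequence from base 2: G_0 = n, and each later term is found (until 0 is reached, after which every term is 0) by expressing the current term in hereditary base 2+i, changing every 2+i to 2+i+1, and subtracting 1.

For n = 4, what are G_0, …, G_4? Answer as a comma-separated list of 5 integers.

4, 26, 41, 60, 83

(0) 4|_2 = 2^2 ↦ 3^3|_3 = 27 ⇒ 26
(1) 26|_3 = 2·3^2 + 2·3 + 2 ↦ 2·4^2 + 2·4 + 2|_4 = 42 ⇒ 41
(2) 41|_4 = 2·4^2 + 2·4 + 1 ↦ 2·5^2 + 2·5 + 1|_5 = 61 ⇒ 60
(3) 60|_5 = 2·5^2 + 2·5 ↦ 2·6^2 + 2·6|_6 = 84 ⇒ 83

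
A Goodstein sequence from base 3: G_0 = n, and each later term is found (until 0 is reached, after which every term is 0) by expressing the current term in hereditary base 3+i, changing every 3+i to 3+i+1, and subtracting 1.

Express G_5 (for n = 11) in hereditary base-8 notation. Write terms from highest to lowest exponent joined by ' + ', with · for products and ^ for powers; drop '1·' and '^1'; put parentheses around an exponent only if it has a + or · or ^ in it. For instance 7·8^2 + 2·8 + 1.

5·8 + 3

(0) 11|_3 = 3^2 + 2 ↦ 4^2 + 2|_4 = 18 ⇒ 17
(1) 17|_4 = 4^2 + 1 ↦ 5^2 + 1|_5 = 26 ⇒ 25
(2) 25|_5 = 5^2 ↦ 6^2|_6 = 36 ⇒ 35
(3) 35|_6 = 5·6 + 5 ↦ 5·7 + 5|_7 = 40 ⇒ 39
(4) 39|_7 = 5·7 + 4 ↦ 5·8 + 4|_8 = 44 ⇒ 43
(5) 43|_8 = 5·8 + 3 ↦ 5·9 + 3|_9 = 48 ⇒ 47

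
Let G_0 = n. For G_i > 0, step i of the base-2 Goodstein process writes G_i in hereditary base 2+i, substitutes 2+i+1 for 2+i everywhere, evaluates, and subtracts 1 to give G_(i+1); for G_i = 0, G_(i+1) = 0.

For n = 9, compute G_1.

81

step 0: 9 = 2^(2 + 1) + 1; sub 3 for 2: 3^(3 + 1) + 1; = 82; G_1 = 82−1 = 81
step 1: 81 = 3^(3 + 1); sub 4 for 3: 4^(4 + 1); = 1024; G_2 = 1024−1 = 1023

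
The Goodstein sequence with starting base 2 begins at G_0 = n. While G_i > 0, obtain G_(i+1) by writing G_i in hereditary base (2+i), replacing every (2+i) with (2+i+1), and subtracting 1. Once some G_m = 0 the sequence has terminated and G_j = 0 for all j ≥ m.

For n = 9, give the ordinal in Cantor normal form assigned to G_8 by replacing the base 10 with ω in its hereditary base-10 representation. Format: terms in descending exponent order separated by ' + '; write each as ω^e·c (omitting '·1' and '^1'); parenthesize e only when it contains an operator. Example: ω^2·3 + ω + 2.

ω^ω·3 + ω^3·3 + ω^2·3 + ω·2 + 5

step 0: 9 = 2^(2 + 1) + 1; sub 3 for 2: 3^(3 + 1) + 1; = 82; G_1 = 82−1 = 81
step 1: 81 = 3^(3 + 1); sub 4 for 3: 4^(4 + 1); = 1024; G_2 = 1024−1 = 1023
step 2: 1023 = 3·4^4 + 3·4^3 + 3·4^2 + 3·4 + 3; sub 5 for 4: 3·5^5 + 3·5^3 + 3·5^2 + 3·5 + 3; = 9843; G_3 = 9843−1 = 9842
step 3: 9842 = 3·5^5 + 3·5^3 + 3·5^2 + 3·5 + 2; sub 6 for 5: 3·6^6 + 3·6^3 + 3·6^2 + 3·6 + 2; = 140744; G_4 = 140744−1 = 140743
step 4: 140743 = 3·6^6 + 3·6^3 + 3·6^2 + 3·6 + 1; sub 7 for 6: 3·7^7 + 3·7^3 + 3·7^2 + 3·7 + 1; = 2471827; G_5 = 2471827−1 = 2471826
step 5: 2471826 = 3·7^7 + 3·7^3 + 3·7^2 + 3·7; sub 8 for 7: 3·8^8 + 3·8^3 + 3·8^2 + 3·8; = 50333400; G_6 = 50333400−1 = 50333399
step 6: 50333399 = 3·8^8 + 3·8^3 + 3·8^2 + 2·8 + 7; sub 9 for 8: 3·9^9 + 3·9^3 + 3·9^2 + 2·9 + 7; = 1162263922; G_7 = 1162263922−1 = 1162263921
step 7: 1162263921 = 3·9^9 + 3·9^3 + 3·9^2 + 2·9 + 6; sub 10 for 9: 3·10^10 + 3·10^3 + 3·10^2 + 2·10 + 6; = 30000003326; G_8 = 30000003326−1 = 30000003325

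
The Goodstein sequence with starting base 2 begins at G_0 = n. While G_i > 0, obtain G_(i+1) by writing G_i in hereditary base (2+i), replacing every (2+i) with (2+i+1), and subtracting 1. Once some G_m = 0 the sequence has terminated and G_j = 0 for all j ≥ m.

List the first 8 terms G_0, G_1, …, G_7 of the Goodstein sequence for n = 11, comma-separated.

base 2: 11 = 2^(2 + 1) + 2 + 1; at 3: 3^(3 + 1) + 3 + 1 = 85; next = 84
base 3: 84 = 3^(3 + 1) + 3; at 4: 4^(4 + 1) + 4 = 1028; next = 1027
base 4: 1027 = 4^(4 + 1) + 3; at 5: 5^(5 + 1) + 3 = 15628; next = 15627
base 5: 15627 = 5^(5 + 1) + 2; at 6: 6^(6 + 1) + 2 = 279938; next = 279937
base 6: 279937 = 6^(6 + 1) + 1; at 7: 7^(7 + 1) + 1 = 5764802; next = 5764801
base 7: 5764801 = 7^(7 + 1); at 8: 8^(8 + 1) = 134217728; next = 134217727
base 8: 134217727 = 7·8^8 + 7·8^7 + 7·8^6 + 7·8^5 + 7·8^4 + 7·8^3 + 7·8^2 + 7·8 + 7; at 9: 7·9^9 + 7·9^7 + 7·9^6 + 7·9^5 + 7·9^4 + 7·9^3 + 7·9^2 + 7·9 + 7 = 2749609303; next = 2749609302

11, 84, 1027, 15627, 279937, 5764801, 134217727, 2749609302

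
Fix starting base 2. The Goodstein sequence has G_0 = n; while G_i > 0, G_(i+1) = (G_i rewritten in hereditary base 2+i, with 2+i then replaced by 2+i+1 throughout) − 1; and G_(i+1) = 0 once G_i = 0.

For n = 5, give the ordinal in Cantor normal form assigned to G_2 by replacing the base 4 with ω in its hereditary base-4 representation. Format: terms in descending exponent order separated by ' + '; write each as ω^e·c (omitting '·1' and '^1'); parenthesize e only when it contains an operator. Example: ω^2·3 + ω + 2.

ω^3·3 + ω^2·3 + ω·3 + 3

5 —HB2→ 2^2 + 1 —bump→ 3^3 + 1 = 28 —(−1)→ 27
27 —HB3→ 3^3 —bump→ 4^4 = 256 —(−1)→ 255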